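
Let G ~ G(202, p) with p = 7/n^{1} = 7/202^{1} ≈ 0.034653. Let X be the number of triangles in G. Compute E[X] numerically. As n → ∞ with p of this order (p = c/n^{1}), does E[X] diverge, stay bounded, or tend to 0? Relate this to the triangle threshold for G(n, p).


Number of potential triangles: C(202, 3) = 1353400.
Each occurs with probability p³ ≈ (0.034653)³ ≈ 4.1614053e-05.
By linearity: E[X] = C(202, 3)·p³ ≈ 1353400 · 4.1614053e-05 ≈ 56.32046.
Here α = 1, so p = 7/n is exactly at the triangle threshold p ~ 1/n. Asymptotically E[X] → c³/6 = 7³/6 = 343/6 ≈ 57.16667, a bounded constant. In this regime the triangle count is asymptotically Poisson(c³/6).

E[X] ≈ 56.32046; in regime p = Θ(1/n^{1}) E[X] stays bounded (at the triangle threshold p ~ 1/n).


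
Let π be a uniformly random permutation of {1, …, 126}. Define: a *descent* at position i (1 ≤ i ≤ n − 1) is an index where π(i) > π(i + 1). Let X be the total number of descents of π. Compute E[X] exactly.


Write X = Σ X_I over i = 1, …, 125, with X_I the indicator of one descent.
There are 125 indicators.
For each fixed i, the pair (π(i), π(i+1)) is a uniformly random ordered pair of distinct values from {1, …, 126}; by symmetry P[π(i) > π(i+1)] = 1/2.
By linearity: E[X] = 125 · (1/2) = (126 − 1) · (1/2) = 125/2 ≈ 62.500000.

E[X] = 125/2 = 62.500000.


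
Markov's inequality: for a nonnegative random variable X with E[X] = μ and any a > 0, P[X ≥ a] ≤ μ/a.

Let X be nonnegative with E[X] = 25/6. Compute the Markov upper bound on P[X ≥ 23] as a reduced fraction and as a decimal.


μ = E[X] = 25/6, a = 23.
Markov: P[X ≥ 23] ≤ μ/a = (25/6)/23 = 25/138.
Numerically: ≈ 0.1812.
(Since a = 23 > μ = 4.1667, the bound 25/138 is < 1 and informative.)

P[X ≥ 23] ≤ 25/138 ≈ 0.1812.


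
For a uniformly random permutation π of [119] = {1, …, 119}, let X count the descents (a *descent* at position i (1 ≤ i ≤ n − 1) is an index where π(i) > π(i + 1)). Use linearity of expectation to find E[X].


Write X = Σ X_I over i = 1, …, 118, with X_I the indicator of one descent.
There are 118 indicators.
For each fixed i, the pair (π(i), π(i+1)) is a uniformly random ordered pair of distinct values from {1, …, 119}; by symmetry P[π(i) > π(i+1)] = 1/2.
By linearity: E[X] = 118 · (1/2) = (119 − 1) · (1/2) = 59 ≈ 59.000.

E[X] = 59 = 59.000.


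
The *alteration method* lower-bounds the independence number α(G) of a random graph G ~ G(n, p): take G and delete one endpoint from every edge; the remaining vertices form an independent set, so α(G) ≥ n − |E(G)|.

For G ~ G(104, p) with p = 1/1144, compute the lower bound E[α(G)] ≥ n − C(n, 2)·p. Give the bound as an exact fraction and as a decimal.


E[|E(G)|] = C(104, 2)·p = 5356 · (1/1144) = 103/22.
E[α(G)] ≥ n − E[|E(G)|] = 104 − 103/22 = 2185/22.
Numerically: ≈ 99.318182.
(This is only a lower bound; the true E[α(G)] may be larger.)

E[α(G)] ≥ 2185/22 ≈ 99.318182.


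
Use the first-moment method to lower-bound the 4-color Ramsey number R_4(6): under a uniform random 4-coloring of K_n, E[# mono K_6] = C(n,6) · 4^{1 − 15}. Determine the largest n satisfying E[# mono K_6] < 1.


We need C(n, 6) · 4^{1 − 15} < 1, i.e. C(n, 6) < 4^{15 − 1} = 268435456.
Check values of n near the boundary:
  n = 72: C(72, 6) = 156238908; 156238908 < 268435456? YES
  n = 73: C(73, 6) = 170230452; 170230452 < 268435456? YES
  n = 74: C(74, 6) = 185250786; 185250786 < 268435456? YES
  n = 75: C(75, 6) = 201359550; 201359550 < 268435456? YES
  n = 76: C(76, 6) = 218618940; 218618940 < 268435456? YES
  n = 77: C(77, 6) = 237093780; 237093780 < 268435456? YES
  n = 78: C(78, 6) = 256851595; 256851595 < 268435456? YES
  n = 79: C(79, 6) = 277962685; 277962685 < 268435456? NO
  n = 80: C(80, 6) = 300500200; 300500200 < 268435456? NO
  n = 81: C(81, 6) = 324540216; 324540216 < 268435456? NO
The largest n with C(n, 6) < 268435456 is n = 78 (where E[X] = 256851595/268435456 ≈ 0.957). Hence R_4(6) > 78, i.e. R_4(6) ≥ 79.

Largest n = 78; hence R_4(6) > 78.


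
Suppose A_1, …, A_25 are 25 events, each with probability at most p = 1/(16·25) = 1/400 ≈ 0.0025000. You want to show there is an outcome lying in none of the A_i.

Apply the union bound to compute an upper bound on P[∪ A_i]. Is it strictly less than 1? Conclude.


Union bound: P[∪_{i=1}^{25} A_i] ≤ Σ_i P[A_i] ≤ 25·p = 25·(1/400) = 1/16.
Numerically: 1/16 ≈ 0.0625000.
Is 1/16 < 1? YES.
Since P[∪ A_i] ≤ 1/16 < 1, the complement has P[∩ A_i^c] ≥ 1 − 1/16 = 15/16 > 0, so some outcome avoids every A_i.

25·p = 1/16 ≈ 0.0625000; existence CERTIFIED by the union bound.


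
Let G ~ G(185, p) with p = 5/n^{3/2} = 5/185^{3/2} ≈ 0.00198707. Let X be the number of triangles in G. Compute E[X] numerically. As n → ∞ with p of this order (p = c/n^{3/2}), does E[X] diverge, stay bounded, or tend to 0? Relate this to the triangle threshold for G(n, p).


Number of potential triangles: C(185, 3) = 1038220.
Each occurs with probability p³ ≈ (0.00198707)³ ≈ 7.84580004e-09.
By linearity: E[X] = C(185, 3)·p³ ≈ 1038220 · 7.84580004e-09 ≈ 0.008146.
Since α = 3/2 > 1, p = c/n^{3/2} = o(1/n) is below the triangle threshold p ~ 1/n. Asymptotically E[X] ~ (c³/6)·n^{3(1−α)} = (5³/6)·n^{-1.5} → 0, so by Markov's inequality G has no triangles w.h.p.

E[X] ≈ 0.008146; in regime p = Θ(1/n^{3/2}) E[X] tends to 0 (below the triangle threshold p ~ 1/n).


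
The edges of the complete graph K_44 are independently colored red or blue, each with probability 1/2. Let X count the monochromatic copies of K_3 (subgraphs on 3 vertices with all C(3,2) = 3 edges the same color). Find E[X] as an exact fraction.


Let X = Σ_S X_S over the C(44, 3) = 13244 subsets S of size 3, where X_S = 1 if the K_3 on S is monochromatic.
For a fixed S, the K_3 on S has C(3, 2) = 3 edges. P[all 3 edges red] = (1/2)^3, and likewise for blue, so P[monochromatic] = 2·(1/2)^3 = 2^{1 − 3} = 1/4.
By linearity: E[X] = C(44, 3) · 2^{1 − 3} = 13244 · 1/4 = 3311.
Numerically: E[X] ≈ 3311.000000.

E[X] = C(44,3)·2^(1−C(3,2)) = 3311 ≈ 3311.000000.


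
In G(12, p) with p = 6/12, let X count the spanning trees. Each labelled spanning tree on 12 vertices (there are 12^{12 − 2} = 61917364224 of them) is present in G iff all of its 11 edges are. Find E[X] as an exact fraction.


K_12 has 12^{12 − 2} = 61917364224 labelled spanning trees.
For each such spanning tree H, let X_H = 1 if all 11 edges of H are present in G. Then P[X_H = 1] = p^{11} = (1/2)^{11} = 1/2048.
Summing the indicators: E[X] = Σ_H E[X_H] = 61917364224 · p^{11} = 61917364224 · 1/2048 = 30233088.
Numerically: E[X] ≈ 3.023e+07.

E[X] = 61917364224 · (1/2)^{11} = 30233088 ≈ 3.023e+07.


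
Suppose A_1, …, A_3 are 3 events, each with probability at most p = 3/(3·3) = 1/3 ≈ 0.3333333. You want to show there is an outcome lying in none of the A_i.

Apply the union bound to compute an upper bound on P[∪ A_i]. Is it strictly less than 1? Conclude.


Union bound: P[∪_{i=1}^{3} A_i] ≤ Σ_i P[A_i] ≤ 3·p = 3·(1/3) = 1.
Numerically: 1 ≈ 1.0000000.
Is 1 < 1? NO.
Since the bound 1 is ≥ 1, the union bound is uninformative here; it does NOT by itself certify existence.

3·p = 1 ≈ 1.0000000; existence NOT certified by the union bound.


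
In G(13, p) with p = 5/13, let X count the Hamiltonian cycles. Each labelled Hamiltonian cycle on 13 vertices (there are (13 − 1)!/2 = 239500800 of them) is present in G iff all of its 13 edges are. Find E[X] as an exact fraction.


K_13 has (13 − 1)!/2 = 239500800 labelled Hamiltonian cycles.
For each such Hamiltonian cycle H, let X_H = 1 if all 13 edges of H are present in G. Then P[X_H = 1] = p^{13} = (5/13)^{13} = 1220703125/302875106592253.
Summing the indicators: E[X] = Σ_H E[X_H] = 239500800 · p^{13} = 239500800 · 1220703125/302875106592253 = 292359375000000000/302875106592253.
Numerically: E[X] ≈ 965.28.

E[X] = 239500800 · (5/13)^{13} = 292359375000000000/302875106592253 ≈ 965.28.


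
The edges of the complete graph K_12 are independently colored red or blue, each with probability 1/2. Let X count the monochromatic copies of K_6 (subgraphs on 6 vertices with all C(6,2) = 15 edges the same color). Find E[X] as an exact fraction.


Let X = Σ_S X_S over the C(12, 6) = 924 subsets S of size 6, where X_S = 1 if the K_6 on S is monochromatic.
For a fixed S, the K_6 on S has C(6, 2) = 15 edges. P[all 15 edges red] = (1/2)^15, and likewise for blue, so P[monochromatic] = 2·(1/2)^15 = 2^{1 − 15} = 1/16384.
Summing: E[X] = C(12, 6) · 2^{1 − 15} = 924 · 1/16384 = 231/4096.
Numerically: E[X] ≈ 0.0564.

E[X] = C(12,6)·2^(1−C(6,2)) = 231/4096 ≈ 0.0564.


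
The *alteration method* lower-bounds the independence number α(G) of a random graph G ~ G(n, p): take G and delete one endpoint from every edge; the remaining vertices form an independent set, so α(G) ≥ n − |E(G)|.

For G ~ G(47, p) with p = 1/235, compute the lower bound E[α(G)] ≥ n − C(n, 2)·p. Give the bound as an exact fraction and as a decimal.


E[|E(G)|] = C(47, 2)·p = 1081 · (1/235) = 23/5.
E[α(G)] ≥ n − E[|E(G)|] = 47 − 23/5 = 212/5.
Numerically: ≈ 42.4000.
(This is only a lower bound; the true E[α(G)] may be larger.)

E[α(G)] ≥ 212/5 ≈ 42.4000.


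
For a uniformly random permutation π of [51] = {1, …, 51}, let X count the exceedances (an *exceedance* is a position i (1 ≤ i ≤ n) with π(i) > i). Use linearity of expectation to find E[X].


Write X = Σ_{i=1}^{51} X_i, where X_i = 1_{π(i) > i}.
For each fixed i, π(i) is uniform over {1, …, 51} (marginal of a uniform permutation), so P[π(i) > i] = (n − i)/n. Summing: Σ_{i=1}^{51} (n − i)/n = (0 + 1 + … + 50)/51 = 51(51 − 1)/(2·51) = (51 − 1)/2.
Hence E[X] = Σ_{i=1}^{51} (51 − i)/51 = 25 ≈ 25.000.

E[X] = 25 = 25.000.


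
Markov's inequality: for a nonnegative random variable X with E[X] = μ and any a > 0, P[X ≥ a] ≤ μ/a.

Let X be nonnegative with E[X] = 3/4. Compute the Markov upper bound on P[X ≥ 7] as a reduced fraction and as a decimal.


μ = E[X] = 3/4, a = 7.
Markov: P[X ≥ 7] ≤ μ/a = (3/4)/7 = 3/28.
Numerically: ≈ 0.107.
(Since a = 7 > μ = 0.750, the bound 3/28 is < 1 and informative.)

P[X ≥ 7] ≤ 3/28 ≈ 0.107.


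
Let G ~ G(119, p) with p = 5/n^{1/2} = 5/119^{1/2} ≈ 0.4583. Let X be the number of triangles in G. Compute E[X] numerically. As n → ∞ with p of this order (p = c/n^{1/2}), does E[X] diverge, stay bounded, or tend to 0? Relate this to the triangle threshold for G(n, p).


Number of potential triangles: C(119, 3) = 273819.
Each occurs with probability p³ ≈ (0.4583)³ ≈ 9.629186e-02.
By linearity: E[X] = C(119, 3)·p³ ≈ 273819 · 9.629186e-02 ≈ 26366.5405.
Since α = 1/2 < 1, p = c/n^{1/2} ≫ 1/n is above the triangle threshold p ~ 1/n. Asymptotically E[X] ~ (c³/6)·n^{3(1−α)} = (5³/6)·n^{1.5} → ∞; triangles are abundant w.h.p.

E[X] ≈ 26366.5405; in regime p = Θ(1/n^{1/2}) E[X] diverges (above the triangle threshold p ~ 1/n).


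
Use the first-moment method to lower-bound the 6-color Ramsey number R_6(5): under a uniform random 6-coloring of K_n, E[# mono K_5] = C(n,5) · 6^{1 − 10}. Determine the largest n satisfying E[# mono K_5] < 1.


We need C(n, 5) · 6^{1 − 10} < 1, i.e. C(n, 5) < 6^{10 − 1} = 10077696.
Check values of n near the boundary:
  n = 66: C(66, 5) = 8936928; 8936928 < 10077696? YES
  n = 67: C(67, 5) = 9657648; 9657648 < 10077696? YES
  n = 68: C(68, 5) = 10424128; 10424128 < 10077696? NO
  n = 69: C(69, 5) = 11238513; 11238513 < 10077696? NO
  n = 70: C(70, 5) = 12103014; 12103014 < 10077696? NO
The largest n with C(n, 5) < 10077696 is n = 67 (where E[X] = 67067/69984 ≈ 0.9583). Hence R_6(5) > 67, i.e. R_6(5) ≥ 68.

Largest n = 67; hence R_6(5) > 67.


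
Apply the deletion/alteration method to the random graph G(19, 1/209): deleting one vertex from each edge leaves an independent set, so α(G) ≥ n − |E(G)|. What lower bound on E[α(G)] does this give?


E[|E(G)|] = C(19, 2)·p = 171 · (1/209) = 9/11.
E[α(G)] ≥ n − E[|E(G)|] = 19 − 9/11 = 200/11.
Numerically: ≈ 18.18182.
(This is only a lower bound; the true E[α(G)] may be larger.)

E[α(G)] ≥ 200/11 ≈ 18.18182.


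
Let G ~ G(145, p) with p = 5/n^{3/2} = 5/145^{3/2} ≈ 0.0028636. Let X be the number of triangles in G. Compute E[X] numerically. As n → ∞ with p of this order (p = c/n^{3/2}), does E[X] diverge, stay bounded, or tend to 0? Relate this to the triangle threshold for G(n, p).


Number of potential triangles: C(145, 3) = 497640.
Each occurs with probability p³ ≈ (0.0028636)³ ≈ 2.3483023e-08.
By linearity: E[X] = C(145, 3)·p³ ≈ 497640 · 2.3483023e-08 ≈ 0.01169.
Since α = 3/2 > 1, p = c/n^{3/2} = o(1/n) is below the triangle threshold p ~ 1/n. Asymptotically E[X] ~ (c³/6)·n^{3(1−α)} = (5³/6)·n^{-1.5} → 0, so by Markov's inequality G has no triangles w.h.p.

E[X] ≈ 0.01169; in regime p = Θ(1/n^{3/2}) E[X] tends to 0 (below the triangle threshold p ~ 1/n).


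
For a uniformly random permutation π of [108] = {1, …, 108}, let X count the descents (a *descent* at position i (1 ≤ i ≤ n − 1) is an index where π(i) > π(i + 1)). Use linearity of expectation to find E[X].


Write X = Σ X_I over i = 1, …, 107, with X_I the indicator of one descent.
There are 107 indicators.
For each fixed i, the pair (π(i), π(i+1)) is a uniformly random ordered pair of distinct values from {1, …, 108}; by symmetry P[π(i) > π(i+1)] = 1/2.
By linearity: E[X] = 107 · (1/2) = (108 − 1) · (1/2) = 107/2 ≈ 53.5000.

E[X] = 107/2 = 53.5000.


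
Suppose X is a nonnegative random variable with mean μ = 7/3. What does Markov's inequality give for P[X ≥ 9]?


μ = E[X] = 7/3, a = 9.
Markov: P[X ≥ 9] ≤ μ/a = (7/3)/9 = 7/27.
Numerically: ≈ 0.2593.
(Since a = 9 > μ = 2.3333, the bound 7/27 is < 1 and informative.)

P[X ≥ 9] ≤ 7/27 ≈ 0.2593.


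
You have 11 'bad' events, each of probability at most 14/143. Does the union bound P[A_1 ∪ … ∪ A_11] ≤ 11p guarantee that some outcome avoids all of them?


Union bound: P[∪_{i=1}^{11} A_i] ≤ Σ_i P[A_i] ≤ 11·p = 11·(14/143) = 14/13.
Numerically: 14/13 ≈ 1.077.
Is 14/13 < 1? NO.
Since the bound 14/13 is ≥ 1, the union bound is uninformative here; it does NOT by itself certify existence.

11·p = 14/13 ≈ 1.077; existence NOT certified by the union bound.


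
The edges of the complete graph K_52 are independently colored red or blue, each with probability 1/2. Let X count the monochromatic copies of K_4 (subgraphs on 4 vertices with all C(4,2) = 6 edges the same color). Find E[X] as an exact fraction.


Let X = Σ_S X_S over the C(52, 4) = 270725 subsets S of size 4, where X_S = 1 if the K_4 on S is monochromatic.
For a fixed S, the K_4 on S has C(4, 2) = 6 edges. P[all 6 edges red] = (1/2)^6, and likewise for blue, so P[monochromatic] = 2·(1/2)^6 = 2^{1 − 6} = 1/32.
By linearity: E[X] = C(52, 4) · 2^{1 − 6} = 270725 · 1/32 = 270725/32.
Numerically: E[X] ≈ 8460.15625.

E[X] = C(52,4)·2^(1−C(4,2)) = 270725/32 ≈ 8460.15625.


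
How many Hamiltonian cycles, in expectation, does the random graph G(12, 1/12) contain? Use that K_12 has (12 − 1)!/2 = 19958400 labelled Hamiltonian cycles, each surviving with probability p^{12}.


K_12 has (12 − 1)!/2 = 19958400 labelled Hamiltonian cycles.
For each such Hamiltonian cycle H, let X_H = 1 if all 12 edges of H are present in G. Then P[X_H = 1] = p^{12} = (1/12)^{12} = 1/8916100448256.
By linearity: E[X] = Σ_H E[X_H] = 19958400 · p^{12} = 19958400 · 1/8916100448256 = 1925/859963392.
Numerically: E[X] ≈ 2.238e-06.

E[X] = 19958400 · (1/12)^{12} = 1925/859963392 ≈ 2.238e-06.


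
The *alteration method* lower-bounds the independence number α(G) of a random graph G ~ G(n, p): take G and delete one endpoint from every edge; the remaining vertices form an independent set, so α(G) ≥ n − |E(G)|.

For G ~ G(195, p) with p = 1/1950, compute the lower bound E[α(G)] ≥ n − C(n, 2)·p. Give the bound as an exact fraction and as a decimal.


E[|E(G)|] = C(195, 2)·p = 18915 · (1/1950) = 97/10.
E[α(G)] ≥ n − E[|E(G)|] = 195 − 97/10 = 1853/10.
Numerically: ≈ 185.300.
(This is only a lower bound; the true E[α(G)] may be larger.)

E[α(G)] ≥ 1853/10 ≈ 185.300.


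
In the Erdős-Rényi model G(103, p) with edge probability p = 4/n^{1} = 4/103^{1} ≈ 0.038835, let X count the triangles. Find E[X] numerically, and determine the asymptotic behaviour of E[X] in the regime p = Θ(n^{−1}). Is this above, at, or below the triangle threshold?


Number of potential triangles: C(103, 3) = 176851.
Each occurs with probability p³ ≈ (0.038835)³ ≈ 5.8569066e-05.
By linearity: E[X] = C(103, 3)·p³ ≈ 176851 · 5.8569066e-05 ≈ 10.35800.
Here α = 1, so p = 4/n is exactly at the triangle threshold p ~ 1/n. Asymptotically E[X] → c³/6 = 4³/6 = 32/3 ≈ 10.66667, a bounded constant. In this regime the triangle count is asymptotically Poisson(c³/6).

E[X] ≈ 10.35800; in regime p = Θ(1/n^{1}) E[X] stays bounded (at the triangle threshold p ~ 1/n).


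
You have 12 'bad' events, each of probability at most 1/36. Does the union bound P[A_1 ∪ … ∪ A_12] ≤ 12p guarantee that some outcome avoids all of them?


Union bound: P[∪_{i=1}^{12} A_i] ≤ Σ_i P[A_i] ≤ 12·p = 12·(1/36) = 1/3.
Numerically: 1/3 ≈ 0.333.
Is 1/3 < 1? YES.
Since P[∪ A_i] ≤ 1/3 < 1, the complement has P[∩ A_i^c] ≥ 1 − 1/3 = 2/3 > 0, so some outcome avoids every A_i.

12·p = 1/3 ≈ 0.333; existence CERTIFIED by the union bound.


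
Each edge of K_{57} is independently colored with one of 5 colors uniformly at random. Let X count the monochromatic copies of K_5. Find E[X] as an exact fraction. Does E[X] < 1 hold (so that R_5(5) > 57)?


E[X] = C(57, 5) · 5^{1 − 10} = 4187106 · 5^{−9} = 4187106/1953125.
As a reduced fraction: E[X] = 4187106/1953125 ≈ 2.14380.
Is E[X] < 1? NO.
Since E[X] ≥ 1, the first-moment bound is inconclusive at n = 57; it does NOT by itself certify R_5(5) > 57.

E[X] = 4187106/1953125 ≈ 2.14380; E[X] ≥ 1; first-moment method inconclusive here.


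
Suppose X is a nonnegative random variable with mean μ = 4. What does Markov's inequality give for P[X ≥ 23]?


μ = E[X] = 4, a = 23.
Markov: P[X ≥ 23] ≤ μ/a = (4)/23 = 4/23.
Numerically: ≈ 0.17391.
(Since a = 23 > μ = 4.00000, the bound 4/23 is < 1 and informative.)

P[X ≥ 23] ≤ 4/23 ≈ 0.17391.


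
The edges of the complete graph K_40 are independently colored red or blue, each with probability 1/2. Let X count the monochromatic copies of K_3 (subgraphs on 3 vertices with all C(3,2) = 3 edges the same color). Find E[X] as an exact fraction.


Let X = Σ_S X_S over the C(40, 3) = 9880 subsets S of size 3, where X_S = 1 if the K_3 on S is monochromatic.
For a fixed S, the K_3 on S has C(3, 2) = 3 edges. P[all 3 edges red] = (1/2)^3, and likewise for blue, so P[monochromatic] = 2·(1/2)^3 = 2^{1 − 3} = 1/4.
Summing: E[X] = C(40, 3) · 2^{1 − 3} = 9880 · 1/4 = 2470.
Numerically: E[X] ≈ 2470.00000.

E[X] = C(40,3)·2^(1−C(3,2)) = 2470 ≈ 2470.00000.


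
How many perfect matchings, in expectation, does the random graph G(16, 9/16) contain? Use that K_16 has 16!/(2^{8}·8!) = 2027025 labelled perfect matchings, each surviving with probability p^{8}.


K_16 has 16!/(2^{8}·8!) = 2027025 labelled perfect matchings.
For each such perfect matching H, let X_H = 1 if all 8 edges of H are present in G. Then P[X_H = 1] = p^{8} = (9/16)^{8} = 43046721/4294967296.
By linearity: E[X] = Σ_H E[X_H] = 2027025 · p^{8} = 2027025 · 43046721/4294967296 = 87256779635025/4294967296.
Numerically: E[X] ≈ 2.032e+04.

E[X] = 2027025 · (9/16)^{8} = 87256779635025/4294967296 ≈ 2.032e+04.


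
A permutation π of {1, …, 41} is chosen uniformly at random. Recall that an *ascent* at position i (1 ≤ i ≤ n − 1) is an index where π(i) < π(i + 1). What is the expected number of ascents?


Write X = Σ X_I over i = 1, …, 40, with X_I the indicator of one ascent.
There are 40 indicators.
For each fixed i, the pair (π(i), π(i+1)) is a uniformly random ordered pair of distinct values from {1, …, 41}; by symmetry P[π(i) < π(i+1)] = 1/2.
By linearity: E[X] = 40 · (1/2) = (41 − 1) · (1/2) = 20 ≈ 20.000000.

E[X] = 20 = 20.000000.


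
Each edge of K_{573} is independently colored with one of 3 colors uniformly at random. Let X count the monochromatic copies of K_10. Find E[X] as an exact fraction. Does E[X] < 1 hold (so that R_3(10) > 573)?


E[X] = C(573, 10) · 3^{1 − 45} = 971597135635805762226 · 3^{−44} = 971597135635805762226/984770902183611232881.
As a reduced fraction: E[X] = 35985079097622435638/36472996377170786403 ≈ 0.98662.
Is E[X] < 1? YES.
Since E[X] < 1, there exists a 3-coloring of K_{573} with no monochromatic K_10; hence R_3(10) > 573.

E[X] = 35985079097622435638/36472996377170786403 ≈ 0.98662; E[X] < 1, so R_3(10) > 573.


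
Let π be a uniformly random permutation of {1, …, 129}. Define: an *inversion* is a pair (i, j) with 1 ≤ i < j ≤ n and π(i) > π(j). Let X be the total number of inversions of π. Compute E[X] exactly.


Write X = Σ X_I over the C(129, 2) = 8256 pairs i < j, with X_I the indicator of one inversion.
There are 8256 indicators.
For each fixed pair i < j, the values π(i) and π(j) are two distinct elements of {1, …, 129} in uniformly random order; by symmetry P[π(i) > π(j)] = 1/2.
By linearity: E[X] = 8256 · (1/2) = C(129, 2) · (1/2) = 8256/2 = 4128 ≈ 4128.000000.

E[X] = 4128 = 4128.000000.


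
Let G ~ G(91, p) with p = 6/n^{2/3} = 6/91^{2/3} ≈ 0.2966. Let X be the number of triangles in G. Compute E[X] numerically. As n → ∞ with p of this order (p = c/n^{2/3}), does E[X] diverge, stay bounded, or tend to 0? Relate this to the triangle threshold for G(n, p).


Number of potential triangles: C(91, 3) = 121485.
Each occurs with probability p³ ≈ (0.2966)³ ≈ 2.608381e-02.
By linearity: E[X] = C(91, 3)·p³ ≈ 121485 · 2.608381e-02 ≈ 3168.7912.
Since α = 2/3 < 1, p = c/n^{2/3} ≫ 1/n is above the triangle threshold p ~ 1/n. Asymptotically E[X] ~ (c³/6)·n^{3(1−α)} = (6³/6)·n^{1} → ∞; triangles are abundant w.h.p.

E[X] ≈ 3168.7912; in regime p = Θ(1/n^{2/3}) E[X] diverges (above the triangle threshold p ~ 1/n).


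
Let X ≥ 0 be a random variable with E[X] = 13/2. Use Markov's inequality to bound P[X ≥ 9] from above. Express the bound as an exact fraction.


μ = E[X] = 13/2, a = 9.
Markov: P[X ≥ 9] ≤ μ/a = (13/2)/9 = 13/18.
Numerically: ≈ 0.72222.
(Since a = 9 > μ = 6.50000, the bound 13/18 is < 1 and informative.)

P[X ≥ 9] ≤ 13/18 ≈ 0.72222.


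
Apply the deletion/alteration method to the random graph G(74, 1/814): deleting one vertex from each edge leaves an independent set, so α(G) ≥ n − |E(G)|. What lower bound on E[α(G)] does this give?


E[|E(G)|] = C(74, 2)·p = 2701 · (1/814) = 73/22.
E[α(G)] ≥ n − E[|E(G)|] = 74 − 73/22 = 1555/22.
Numerically: ≈ 70.681818.
(This is only a lower bound; the true E[α(G)] may be larger.)

E[α(G)] ≥ 1555/22 ≈ 70.681818.


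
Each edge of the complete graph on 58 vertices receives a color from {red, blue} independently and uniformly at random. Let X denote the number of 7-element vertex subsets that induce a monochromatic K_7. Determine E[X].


Let X = Σ_S X_S over the C(58, 7) = 300674088 subsets S of size 7, where X_S = 1 if the K_7 on S is monochromatic.
For a fixed S, the K_7 on S has C(7, 2) = 21 edges. P[all 21 edges red] = (1/2)^21, and likewise for blue, so P[monochromatic] = 2·(1/2)^21 = 2^{1 − 21} = 1/1048576.
By linearity: E[X] = C(58, 7) · 2^{1 − 21} = 300674088 · 1/1048576 = 37584261/131072.
Numerically: E[X] ≈ 286.745155.

E[X] = C(58,7)·2^(1−C(7,2)) = 37584261/131072 ≈ 286.745155.


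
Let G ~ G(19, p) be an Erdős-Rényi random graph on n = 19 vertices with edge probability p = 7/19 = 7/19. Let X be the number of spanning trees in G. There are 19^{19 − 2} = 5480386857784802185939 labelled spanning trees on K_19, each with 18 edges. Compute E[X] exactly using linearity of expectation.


K_19 has 19^{19 − 2} = 5480386857784802185939 labelled spanning trees.
For each such spanning tree H, let X_H = 1 if all 18 edges of H are present in G. Then P[X_H = 1] = p^{18} = (7/19)^{18} = 1628413597910449/104127350297911241532841.
By linearity of expectation: E[X] = Σ_H E[X_H] = 5480386857784802185939 · p^{18} = 5480386857784802185939 · 1628413597910449/104127350297911241532841 = 1628413597910449/19.
Numerically: E[X] ≈ 8.571e+13.

E[X] = 5480386857784802185939 · (7/19)^{18} = 1628413597910449/19 ≈ 8.571e+13.


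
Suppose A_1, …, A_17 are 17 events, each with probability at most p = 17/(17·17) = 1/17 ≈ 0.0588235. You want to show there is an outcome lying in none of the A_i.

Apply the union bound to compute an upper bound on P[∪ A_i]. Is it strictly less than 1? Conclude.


Union bound: P[∪_{i=1}^{17} A_i] ≤ Σ_i P[A_i] ≤ 17·p = 17·(1/17) = 1.
Numerically: 1 ≈ 1.0000000.
Is 1 < 1? NO.
Since the bound 1 is ≥ 1, the union bound is uninformative here; it does NOT by itself certify existence.

17·p = 1 ≈ 1.0000000; existence NOT certified by the union bound.


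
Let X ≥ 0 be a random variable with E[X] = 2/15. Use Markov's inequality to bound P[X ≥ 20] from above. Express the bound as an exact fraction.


μ = E[X] = 2/15, a = 20.
Markov: P[X ≥ 20] ≤ μ/a = (2/15)/20 = 1/150.
Numerically: ≈ 0.007.
(Since a = 20 > μ = 0.133, the bound 1/150 is < 1 and informative.)

P[X ≥ 20] ≤ 1/150 ≈ 0.007.


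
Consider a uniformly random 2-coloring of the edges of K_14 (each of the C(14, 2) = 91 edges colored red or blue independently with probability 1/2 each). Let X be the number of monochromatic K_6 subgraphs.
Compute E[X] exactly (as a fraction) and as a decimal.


Let X = Σ_S X_S over the C(14, 6) = 3003 subsets S of size 6, where X_S = 1 if the K_6 on S is monochromatic.
For a fixed S, the K_6 on S has C(6, 2) = 15 edges. P[all 15 edges red] = (1/2)^15, and likewise for blue, so P[monochromatic] = 2·(1/2)^15 = 2^{1 − 15} = 1/16384.
By linearity of expectation: E[X] = C(14, 6) · 2^{1 − 15} = 3003 · 1/16384 = 3003/16384.
Numerically: E[X] ≈ 0.183.

E[X] = C(14,6)·2^(1−C(6,2)) = 3003/16384 ≈ 0.183.


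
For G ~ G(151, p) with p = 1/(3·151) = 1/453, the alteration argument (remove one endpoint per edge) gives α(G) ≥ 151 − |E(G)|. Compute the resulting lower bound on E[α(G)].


E[|E(G)|] = C(151, 2)·p = 11325 · (1/453) = 25.
E[α(G)] ≥ n − E[|E(G)|] = 151 − 25 = 126.
Numerically: ≈ 126.00000.
(This is only a lower bound; the true E[α(G)] may be larger.)

E[α(G)] ≥ 126 ≈ 126.00000.


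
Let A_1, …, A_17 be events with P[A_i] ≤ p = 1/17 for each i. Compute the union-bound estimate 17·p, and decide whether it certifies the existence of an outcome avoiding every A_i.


Union bound: P[∪_{i=1}^{17} A_i] ≤ Σ_i P[A_i] ≤ 17·p = 17·(1/17) = 1.
Numerically: 1 ≈ 1.0000.
Is 1 < 1? NO.
Since the bound 1 is ≥ 1, the union bound is uninformative here; it does NOT by itself certify existence.

17·p = 1 ≈ 1.0000; existence NOT certified by the union bound.


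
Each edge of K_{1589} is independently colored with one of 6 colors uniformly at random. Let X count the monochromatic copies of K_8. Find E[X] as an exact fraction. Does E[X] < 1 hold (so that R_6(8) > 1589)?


E[X] = C(1589, 8) · 6^{1 − 28} = 990389025825605844438 · 6^{−27} = 990389025825605844438/1023490369077469249536.
As a reduced fraction: E[X] = 165064837637600974073/170581728179578208256 ≈ 0.9677.
Is E[X] < 1? YES.
Since E[X] < 1, there exists a 6-coloring of K_{1589} with no monochromatic K_8; hence R_6(8) > 1589.

E[X] = 165064837637600974073/170581728179578208256 ≈ 0.9677; E[X] < 1, so R_6(8) > 1589.


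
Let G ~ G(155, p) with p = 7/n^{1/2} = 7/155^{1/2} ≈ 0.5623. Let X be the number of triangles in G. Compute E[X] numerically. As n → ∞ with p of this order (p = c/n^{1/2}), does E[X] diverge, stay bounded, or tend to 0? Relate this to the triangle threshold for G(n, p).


Number of potential triangles: C(155, 3) = 608685.
Each occurs with probability p³ ≈ (0.5623)³ ≈ 1.777447e-01.
By linearity: E[X] = C(155, 3)·p³ ≈ 608685 · 1.777447e-01 ≈ 108190.5110.
Since α = 1/2 < 1, p = c/n^{1/2} ≫ 1/n is above the triangle threshold p ~ 1/n. Asymptotically E[X] ~ (c³/6)·n^{3(1−α)} = (7³/6)·n^{1.5} → ∞; triangles are abundant w.h.p.

E[X] ≈ 108190.5110; in regime p = Θ(1/n^{1/2}) E[X] diverges (above the triangle threshold p ~ 1/n).


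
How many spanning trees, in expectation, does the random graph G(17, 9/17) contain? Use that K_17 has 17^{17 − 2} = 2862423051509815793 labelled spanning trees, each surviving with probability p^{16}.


K_17 has 17^{17 − 2} = 2862423051509815793 labelled spanning trees.
For each such spanning tree H, let X_H = 1 if all 16 edges of H are present in G. Then P[X_H = 1] = p^{16} = (9/17)^{16} = 1853020188851841/48661191875666868481.
By linearity: E[X] = Σ_H E[X_H] = 2862423051509815793 · p^{16} = 2862423051509815793 · 1853020188851841/48661191875666868481 = 1853020188851841/17.
Numerically: E[X] ≈ 1.09001e+14.

E[X] = 2862423051509815793 · (9/17)^{16} = 1853020188851841/17 ≈ 1.09001e+14.


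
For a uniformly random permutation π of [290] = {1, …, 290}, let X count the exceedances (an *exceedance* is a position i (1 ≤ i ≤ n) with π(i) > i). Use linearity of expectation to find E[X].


Write X = Σ_{i=1}^{290} X_i, where X_i = 1_{π(i) > i}.
For each fixed i, π(i) is uniform over {1, …, 290} (marginal of a uniform permutation), so P[π(i) > i] = (n − i)/n. Summing: Σ_{i=1}^{290} (n − i)/n = (0 + 1 + … + 289)/290 = 290(290 − 1)/(2·290) = (290 − 1)/2.
Hence E[X] = Σ_{i=1}^{290} (290 − i)/290 = 289/2 ≈ 144.500.

E[X] = 289/2 = 144.500.


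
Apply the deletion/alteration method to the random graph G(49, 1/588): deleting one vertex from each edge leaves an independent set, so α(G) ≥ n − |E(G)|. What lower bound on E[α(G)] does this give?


E[|E(G)|] = C(49, 2)·p = 1176 · (1/588) = 2.
E[α(G)] ≥ n − E[|E(G)|] = 49 − 2 = 47.
Numerically: ≈ 47.00000.
(This is only a lower bound; the true E[α(G)] may be larger.)

E[α(G)] ≥ 47 ≈ 47.00000.


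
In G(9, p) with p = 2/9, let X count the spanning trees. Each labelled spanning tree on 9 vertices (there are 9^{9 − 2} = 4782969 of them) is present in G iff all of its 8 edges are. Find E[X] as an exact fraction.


K_9 has 9^{9 − 2} = 4782969 labelled spanning trees.
For each such spanning tree H, let X_H = 1 if all 8 edges of H are present in G. Then P[X_H = 1] = p^{8} = (2/9)^{8} = 256/43046721.
Summing the indicators: E[X] = Σ_H E[X_H] = 4782969 · p^{8} = 4782969 · 256/43046721 = 256/9.
Numerically: E[X] ≈ 28.44.

E[X] = 4782969 · (2/9)^{8} = 256/9 ≈ 28.44.


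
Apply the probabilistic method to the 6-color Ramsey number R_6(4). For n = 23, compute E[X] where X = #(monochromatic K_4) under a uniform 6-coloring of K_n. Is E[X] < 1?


E[X] = C(23, 4) · 6^{1 − 6} = 8855 · 6^{−5} = 8855/7776.
As a reduced fraction: E[X] = 8855/7776 ≈ 1.1388.
Is E[X] < 1? NO.
Since E[X] ≥ 1, the first-moment bound is inconclusive at n = 23; it does NOT by itself certify R_6(4) > 23.

E[X] = 8855/7776 ≈ 1.1388; E[X] ≥ 1; first-moment method inconclusive here.


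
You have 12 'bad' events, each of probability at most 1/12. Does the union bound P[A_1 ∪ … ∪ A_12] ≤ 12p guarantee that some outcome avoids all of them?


Union bound: P[∪_{i=1}^{12} A_i] ≤ Σ_i P[A_i] ≤ 12·p = 12·(1/12) = 1.
Numerically: 1 ≈ 1.00000.
Is 1 < 1? NO.
Since the bound 1 is ≥ 1, the union bound is uninformative here; it does NOT by itself certify existence.

12·p = 1 ≈ 1.00000; existence NOT certified by the union bound.


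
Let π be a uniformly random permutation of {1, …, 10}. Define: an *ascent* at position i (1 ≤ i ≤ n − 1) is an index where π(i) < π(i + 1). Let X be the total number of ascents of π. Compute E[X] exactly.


Write X = Σ X_I over i = 1, …, 9, with X_I the indicator of one ascent.
There are 9 indicators.
For each fixed i, the pair (π(i), π(i+1)) is a uniformly random ordered pair of distinct values from {1, …, 10}; by symmetry P[π(i) < π(i+1)] = 1/2.
By linearity: E[X] = 9 · (1/2) = (10 − 1) · (1/2) = 9/2 ≈ 4.5000.

E[X] = 9/2 = 4.5000.


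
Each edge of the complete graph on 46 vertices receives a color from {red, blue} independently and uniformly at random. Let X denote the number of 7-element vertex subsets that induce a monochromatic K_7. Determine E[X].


Let X = Σ_S X_S over the C(46, 7) = 53524680 subsets S of size 7, where X_S = 1 if the K_7 on S is monochromatic.
For a fixed S, the K_7 on S has C(7, 2) = 21 edges. P[all 21 edges red] = (1/2)^21, and likewise for blue, so P[monochromatic] = 2·(1/2)^21 = 2^{1 − 21} = 1/1048576.
By linearity of expectation: E[X] = C(46, 7) · 2^{1 − 21} = 53524680 · 1/1048576 = 6690585/131072.
Numerically: E[X] ≈ 51.0451.

E[X] = C(46,7)·2^(1−C(7,2)) = 6690585/131072 ≈ 51.0451.


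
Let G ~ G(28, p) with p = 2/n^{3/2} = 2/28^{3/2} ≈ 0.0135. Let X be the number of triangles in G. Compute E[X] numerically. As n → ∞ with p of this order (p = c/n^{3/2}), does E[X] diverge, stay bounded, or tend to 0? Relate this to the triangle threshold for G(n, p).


Number of potential triangles: C(28, 3) = 3276.
Each occurs with probability p³ ≈ (0.0135)³ ≈ 2.45968e-06.
By linearity: E[X] = C(28, 3)·p³ ≈ 3276 · 2.45968e-06 ≈ 0.008.
Since α = 3/2 > 1, p = c/n^{3/2} = o(1/n) is below the triangle threshold p ~ 1/n. Asymptotically E[X] ~ (c³/6)·n^{3(1−α)} = (2³/6)·n^{-1.5} → 0, so by Markov's inequality G has no triangles w.h.p.

E[X] ≈ 0.008; in regime p = Θ(1/n^{3/2}) E[X] tends to 0 (below the triangle threshold p ~ 1/n).


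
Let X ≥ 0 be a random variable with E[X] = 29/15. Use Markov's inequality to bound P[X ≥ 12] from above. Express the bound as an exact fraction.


μ = E[X] = 29/15, a = 12.
Markov: P[X ≥ 12] ≤ μ/a = (29/15)/12 = 29/180.
Numerically: ≈ 0.16111.
(Since a = 12 > μ = 1.93333, the bound 29/180 is < 1 and informative.)

P[X ≥ 12] ≤ 29/180 ≈ 0.16111.


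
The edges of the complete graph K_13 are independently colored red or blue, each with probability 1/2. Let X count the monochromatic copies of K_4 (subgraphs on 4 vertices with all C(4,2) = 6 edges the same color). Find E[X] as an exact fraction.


Let X = Σ_S X_S over the C(13, 4) = 715 subsets S of size 4, where X_S = 1 if the K_4 on S is monochromatic.
For a fixed S, the K_4 on S has C(4, 2) = 6 edges. P[all 6 edges red] = (1/2)^6, and likewise for blue, so P[monochromatic] = 2·(1/2)^6 = 2^{1 − 6} = 1/32.
Summing: E[X] = C(13, 4) · 2^{1 − 6} = 715 · 1/32 = 715/32.
Numerically: E[X] ≈ 22.34375.

E[X] = C(13,4)·2^(1−C(4,2)) = 715/32 ≈ 22.34375.


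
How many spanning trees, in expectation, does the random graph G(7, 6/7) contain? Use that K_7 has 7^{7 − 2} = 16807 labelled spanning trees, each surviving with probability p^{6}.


K_7 has 7^{7 − 2} = 16807 labelled spanning trees.
For each such spanning tree H, let X_H = 1 if all 6 edges of H are present in G. Then P[X_H = 1] = p^{6} = (6/7)^{6} = 46656/117649.
By linearity: E[X] = Σ_H E[X_H] = 16807 · p^{6} = 16807 · 46656/117649 = 46656/7.
Numerically: E[X] ≈ 6.67e+03.

E[X] = 16807 · (6/7)^{6} = 46656/7 ≈ 6.67e+03.


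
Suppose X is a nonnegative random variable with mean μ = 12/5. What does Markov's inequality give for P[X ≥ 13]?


μ = E[X] = 12/5, a = 13.
Markov: P[X ≥ 13] ≤ μ/a = (12/5)/13 = 12/65.
Numerically: ≈ 0.184615.
(Since a = 13 > μ = 2.400000, the bound 12/65 is < 1 and informative.)

P[X ≥ 13] ≤ 12/65 ≈ 0.184615.


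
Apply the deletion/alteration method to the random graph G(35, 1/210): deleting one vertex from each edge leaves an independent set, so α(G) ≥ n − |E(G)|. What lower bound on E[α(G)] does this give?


E[|E(G)|] = C(35, 2)·p = 595 · (1/210) = 17/6.
E[α(G)] ≥ n − E[|E(G)|] = 35 − 17/6 = 193/6.
Numerically: ≈ 32.166667.
(This is only a lower bound; the true E[α(G)] may be larger.)

E[α(G)] ≥ 193/6 ≈ 32.166667.


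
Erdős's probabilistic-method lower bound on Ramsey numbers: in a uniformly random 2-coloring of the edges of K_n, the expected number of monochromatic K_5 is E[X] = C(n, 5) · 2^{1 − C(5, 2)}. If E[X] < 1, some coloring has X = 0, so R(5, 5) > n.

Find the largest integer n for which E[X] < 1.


We need C(n, 5) · 2^{1 − 10} < 1, i.e. C(n, 5) < 2^{10 − 1} = 512.
Check values of n near the boundary:
  n = 9: C(9, 5) = 126; 126 < 512? YES
  n = 10: C(10, 5) = 252; 252 < 512? YES
  n = 11: C(11, 5) = 462; 462 < 512? YES
  n = 12: C(12, 5) = 792; 792 < 512? NO
The largest n with C(n, 5) < 512 is n = 11 (where E[X] = 231/256 ≈ 0.9023). Hence R(5, 5) > 11, i.e. R(5, 5) ≥ 12.

Largest n = 11; hence R(5, 5) > 11.


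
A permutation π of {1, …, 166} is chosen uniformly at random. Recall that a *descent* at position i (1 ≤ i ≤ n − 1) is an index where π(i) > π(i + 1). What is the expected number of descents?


Write X = Σ X_I over i = 1, …, 165, with X_I the indicator of one descent.
There are 165 indicators.
For each fixed i, the pair (π(i), π(i+1)) is a uniformly random ordered pair of distinct values from {1, …, 166}; by symmetry P[π(i) > π(i+1)] = 1/2.
By linearity: E[X] = 165 · (1/2) = (166 − 1) · (1/2) = 165/2 ≈ 82.50000.

E[X] = 165/2 = 82.50000.


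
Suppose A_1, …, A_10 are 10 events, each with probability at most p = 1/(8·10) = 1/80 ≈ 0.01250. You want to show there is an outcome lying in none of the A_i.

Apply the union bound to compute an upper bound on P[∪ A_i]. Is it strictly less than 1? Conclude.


Union bound: P[∪_{i=1}^{10} A_i] ≤ Σ_i P[A_i] ≤ 10·p = 10·(1/80) = 1/8.
Numerically: 1/8 ≈ 0.12500.
Is 1/8 < 1? YES.
Since P[∪ A_i] ≤ 1/8 < 1, the complement has P[∩ A_i^c] ≥ 1 − 1/8 = 7/8 > 0, so some outcome avoids every A_i.

10·p = 1/8 ≈ 0.12500; existence CERTIFIED by the union bound.


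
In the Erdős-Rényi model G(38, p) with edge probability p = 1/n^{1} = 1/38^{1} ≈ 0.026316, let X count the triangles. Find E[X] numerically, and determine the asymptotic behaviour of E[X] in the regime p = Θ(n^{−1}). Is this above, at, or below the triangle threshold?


Number of potential triangles: C(38, 3) = 8436.
Each occurs with probability p³ ≈ (0.026316)³ ≈ 1.8224231e-05.
By linearity: E[X] = C(38, 3)·p³ ≈ 8436 · 1.8224231e-05 ≈ 0.15374.
Here α = 1, so p = 1/n is exactly at the triangle threshold p ~ 1/n. Asymptotically E[X] → c³/6 = 1³/6 = 1/6 ≈ 0.16667, a bounded constant. In this regime the triangle count is asymptotically Poisson(c³/6).

E[X] ≈ 0.15374; in regime p = Θ(1/n^{1}) E[X] stays bounded (at the triangle threshold p ~ 1/n).


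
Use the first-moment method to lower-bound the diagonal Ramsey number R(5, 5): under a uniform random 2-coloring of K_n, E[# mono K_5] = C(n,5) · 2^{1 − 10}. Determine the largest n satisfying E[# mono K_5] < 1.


We need C(n, 5) · 2^{1 − 10} < 1, i.e. C(n, 5) < 2^{10 − 1} = 512.
Check values of n near the boundary:
  n = 7: C(7, 5) = 21; 21 < 512? YES
  n = 8: C(8, 5) = 56; 56 < 512? YES
  n = 9: C(9, 5) = 126; 126 < 512? YES
  n = 10: C(10, 5) = 252; 252 < 512? YES
  n = 11: C(11, 5) = 462; 462 < 512? YES
  n = 12: C(12, 5) = 792; 792 < 512? NO
  n = 13: C(13, 5) = 1287; 1287 < 512? NO
  n = 14: C(14, 5) = 2002; 2002 < 512? NO
The largest n with C(n, 5) < 512 is n = 11 (where E[X] = 231/256 ≈ 0.902). Hence R(5, 5) > 11, i.e. R(5, 5) ≥ 12.

Largest n = 11; hence R(5, 5) > 11.


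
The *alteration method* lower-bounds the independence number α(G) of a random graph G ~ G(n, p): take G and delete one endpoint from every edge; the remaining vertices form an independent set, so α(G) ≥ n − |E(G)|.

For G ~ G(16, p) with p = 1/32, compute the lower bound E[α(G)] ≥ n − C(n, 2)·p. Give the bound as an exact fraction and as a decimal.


E[|E(G)|] = C(16, 2)·p = 120 · (1/32) = 15/4.
E[α(G)] ≥ n − E[|E(G)|] = 16 − 15/4 = 49/4.
Numerically: ≈ 12.25000.
(This is only a lower bound; the true E[α(G)] may be larger.)

E[α(G)] ≥ 49/4 ≈ 12.25000.
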